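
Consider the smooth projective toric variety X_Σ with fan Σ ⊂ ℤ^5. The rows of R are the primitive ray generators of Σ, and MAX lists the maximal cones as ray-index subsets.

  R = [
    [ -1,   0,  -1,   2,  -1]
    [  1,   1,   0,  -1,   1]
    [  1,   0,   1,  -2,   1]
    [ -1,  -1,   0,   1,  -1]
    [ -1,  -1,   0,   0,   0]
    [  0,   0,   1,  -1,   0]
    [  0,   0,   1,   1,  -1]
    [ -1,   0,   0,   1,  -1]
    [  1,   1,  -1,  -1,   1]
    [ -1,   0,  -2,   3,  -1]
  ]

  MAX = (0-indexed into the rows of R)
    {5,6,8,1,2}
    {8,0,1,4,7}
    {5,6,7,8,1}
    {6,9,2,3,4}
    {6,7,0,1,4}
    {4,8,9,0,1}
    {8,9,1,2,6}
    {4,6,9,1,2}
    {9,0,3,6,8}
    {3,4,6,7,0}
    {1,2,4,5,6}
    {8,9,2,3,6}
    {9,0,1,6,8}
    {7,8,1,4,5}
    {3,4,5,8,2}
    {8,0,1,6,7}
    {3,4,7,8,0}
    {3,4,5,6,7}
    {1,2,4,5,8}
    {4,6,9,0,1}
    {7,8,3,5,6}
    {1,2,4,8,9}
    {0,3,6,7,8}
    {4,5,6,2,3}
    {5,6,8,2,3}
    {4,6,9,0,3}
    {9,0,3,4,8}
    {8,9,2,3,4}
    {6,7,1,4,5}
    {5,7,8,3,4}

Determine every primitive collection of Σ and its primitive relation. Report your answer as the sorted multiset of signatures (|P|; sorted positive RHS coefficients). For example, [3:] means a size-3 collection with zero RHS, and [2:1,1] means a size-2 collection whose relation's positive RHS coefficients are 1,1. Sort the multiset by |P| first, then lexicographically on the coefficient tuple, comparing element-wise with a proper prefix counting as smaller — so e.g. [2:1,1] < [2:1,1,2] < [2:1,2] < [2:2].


Primitive collections (7):

  • {0,2}:  v_{0} + v_{2} = 0  ⇒ sig = [2:]
  • {1,3}:  v_{1} + v_{3} = 0  ⇒ sig = [2:]
  • {0,5}:  v_{0} + v_{5} = v_{7}  ⇒ sig = [2:1]
  • {2,7}:  v_{2} + v_{7} = v_{5}  ⇒ sig = [2:1]
  • {5,9}:  v_{5} + v_{9} = v_{0}  ⇒ sig = [2:1]
  • {7,9}:  v_{7} + v_{9} = 2·v_{0}  ⇒ sig = [2:2]
  • {4,6,8}:  v_{4} + v_{6} + v_{8} = 0  ⇒ sig = [3:]

Sorted signature multiset PRS(X):
    [2:]
    [2:]
    [2:1]
    [2:1]
    [2:1]
    [2:2]
    [3:]


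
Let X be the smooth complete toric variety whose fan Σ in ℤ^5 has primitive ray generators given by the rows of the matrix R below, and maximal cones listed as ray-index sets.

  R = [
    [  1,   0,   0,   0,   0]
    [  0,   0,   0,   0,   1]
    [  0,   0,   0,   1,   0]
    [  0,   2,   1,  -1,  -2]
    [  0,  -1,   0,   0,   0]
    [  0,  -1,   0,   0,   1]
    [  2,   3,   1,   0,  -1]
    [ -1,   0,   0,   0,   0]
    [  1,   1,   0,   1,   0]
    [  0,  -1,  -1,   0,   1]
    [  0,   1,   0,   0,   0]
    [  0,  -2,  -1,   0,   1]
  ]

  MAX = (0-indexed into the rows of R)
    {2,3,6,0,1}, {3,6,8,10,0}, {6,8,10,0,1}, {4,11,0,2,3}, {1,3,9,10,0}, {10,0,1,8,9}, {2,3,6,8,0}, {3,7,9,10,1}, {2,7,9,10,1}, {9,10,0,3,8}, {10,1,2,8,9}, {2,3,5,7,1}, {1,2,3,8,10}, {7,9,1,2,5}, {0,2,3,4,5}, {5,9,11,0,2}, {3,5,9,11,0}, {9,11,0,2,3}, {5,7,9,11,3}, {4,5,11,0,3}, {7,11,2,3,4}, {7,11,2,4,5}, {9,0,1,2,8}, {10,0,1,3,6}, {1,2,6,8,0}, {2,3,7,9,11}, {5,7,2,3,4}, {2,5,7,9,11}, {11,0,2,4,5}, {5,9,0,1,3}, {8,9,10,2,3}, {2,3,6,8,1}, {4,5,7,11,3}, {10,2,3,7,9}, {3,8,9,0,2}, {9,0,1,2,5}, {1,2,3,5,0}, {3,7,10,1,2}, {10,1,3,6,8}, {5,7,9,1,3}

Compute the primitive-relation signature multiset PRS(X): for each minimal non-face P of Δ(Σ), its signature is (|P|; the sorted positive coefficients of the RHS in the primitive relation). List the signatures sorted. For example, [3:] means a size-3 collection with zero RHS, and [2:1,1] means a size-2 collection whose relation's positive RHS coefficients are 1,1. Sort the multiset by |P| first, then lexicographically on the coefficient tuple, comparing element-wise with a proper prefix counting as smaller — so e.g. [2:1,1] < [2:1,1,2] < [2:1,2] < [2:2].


Minimal non-faces — 23 found among 12 rays, 40 max cones:

  • {0,7}:  v_{0} + v_{7} = 0 ; sig = [2:]
  • {4,10}:  v_{4} + v_{10} = 0 ; sig = [2:]
  • {1,4}:  v_{1} + v_{4} = v_{5} ; sig = [2:1]
  • {4,9}:  v_{4} + v_{9} = v_{11} ; sig = [2:1]
  • {5,10}:  v_{5} + v_{10} = v_{1} ; sig = [2:1]
  • {10,11}:  v_{10} + v_{11} = v_{9} ; sig = [2:1]
  • {1,11}:  v_{1} + v_{11} = v_{5} + v_{9} ; sig = [2:1,1]
  • {4,8}:  v_{4} + v_{8} = v_{0} + v_{2} ; sig = [2:1,1]
  • {7,8}:  v_{7} + v_{8} = v_{2} + v_{10} ; sig = [2:1,1]
  • {5,8}:  v_{5} + v_{8} = v_{0} + v_{1} + v_{2} ; sig = [2:1,1,1]
  • {6,7}:  v_{6} + v_{7} = v_{1} + v_{3} + v_{8} ; sig = [2:1,1,1]
  • {8,11}:  v_{8} + v_{11} = v_{0} + v_{2} + v_{9} ; sig = [2:1,1,1]
  • {4,6}:  v_{4} + v_{6} = 2·v_{0} + v_{1} + v_{2} + v_{3} ; sig = [2:1,1,1,2]
  • {5,6}:  v_{5} + v_{6} = 2·v_{0} + 2·v_{1} + v_{2} + v_{3} ; sig = [2:1,1,2,2]
  • {6,11}:  v_{6} + v_{11} = 2·v_{0} + v_{10} ; sig = [2:1,2]
  • {6,9}:  v_{6} + v_{9} = 2·v_{0} + 2·v_{10} ; sig = [2:2,2]
  • {0,2,10}:  v_{0} + v_{2} + v_{10} = v_{8} ; sig = [3:1]
  • {2,6,10}:  v_{2} + v_{6} + v_{10} = v_{1} + v_{3} + 2·v_{8} ; sig = [3:1,1,2]
  • {2,3,5,9}:  v_{2} + v_{3} + v_{5} + v_{9} = 0 ; sig = [4:]
  • {0,1,3,8}:  v_{0} + v_{1} + v_{3} + v_{8} = v_{6} ; sig = [4:1]
  • {1,2,3,9}:  v_{1} + v_{2} + v_{3} + v_{9} = v_{10} ; sig = [4:1]
  • {2,3,5,11}:  v_{2} + v_{3} + v_{5} + v_{11} = v_{4} ; sig = [4:1]
  • {1,3,8,9}:  v_{1} + v_{3} + v_{8} + v_{9} = v_{0} + 2·v_{10} ; sig = [4:1,2]

so the primitive-relation signature multiset is
[[2:], [2:], [2:1], [2:1], [2:1], [2:1], [2:1,1], [2:1,1], [2:1,1], [2:1,1,1], [2:1,1,1], [2:1,1,1], [2:1,1,1,2], [2:1,1,2,2], [2:1,2], [2:2,2], [3:1], [3:1,1,2], [4:], [4:1], [4:1], [4:1], [4:1,2]]


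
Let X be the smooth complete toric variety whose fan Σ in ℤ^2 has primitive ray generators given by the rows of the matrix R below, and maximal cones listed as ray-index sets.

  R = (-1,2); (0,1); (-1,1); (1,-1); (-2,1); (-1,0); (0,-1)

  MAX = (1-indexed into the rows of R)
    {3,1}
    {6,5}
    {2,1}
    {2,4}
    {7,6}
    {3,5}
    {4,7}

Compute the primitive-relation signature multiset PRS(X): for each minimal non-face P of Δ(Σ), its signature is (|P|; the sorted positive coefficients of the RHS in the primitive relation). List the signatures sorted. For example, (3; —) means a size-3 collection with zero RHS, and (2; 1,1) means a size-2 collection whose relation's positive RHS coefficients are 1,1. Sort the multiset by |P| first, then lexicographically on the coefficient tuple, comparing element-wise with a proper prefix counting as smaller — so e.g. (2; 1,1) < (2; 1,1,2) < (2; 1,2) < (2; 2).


Σ has 14 primitive collections:

  P={2,7}:  v_{2} + v_{7} = 0  ⟹  sig = (2; —)
  P={3,4}:  v_{3} + v_{4} = 0  ⟹  sig = (2; —)
  P={1,4}:  v_{1} + v_{4} = v_{2}  ⟹  sig = (2; 1)
  P={1,7}:  v_{1} + v_{7} = v_{3}  ⟹  sig = (2; 1)
  P={2,3}:  v_{2} + v_{3} = v_{1}  ⟹  sig = (2; 1)
  P={2,6}:  v_{2} + v_{6} = v_{3}  ⟹  sig = (2; 1)
  P={3,6}:  v_{3} + v_{6} = v_{5}  ⟹  sig = (2; 1)
  P={3,7}:  v_{3} + v_{7} = v_{6}  ⟹  sig = (2; 1)
  P={4,5}:  v_{4} + v_{5} = v_{6}  ⟹  sig = (2; 1)
  P={4,6}:  v_{4} + v_{6} = v_{7}  ⟹  sig = (2; 1)
  P={1,6}:  v_{1} + v_{6} = 2·v_{3}  ⟹  sig = (2; 2)
  P={2,5}:  v_{2} + v_{5} = 2·v_{3}  ⟹  sig = (2; 2)
  P={5,7}:  v_{5} + v_{7} = 2·v_{6}  ⟹  sig = (2; 2)
  P={1,5}:  v_{1} + v_{5} = 3·v_{3}  ⟹  sig = (2; 3)

Sorted signature multiset PRS(X):
    (2; —)
    (2; —)
    (2; 1)
    (2; 1)
    (2; 1)
    (2; 1)
    (2; 1)
    (2; 1)
    (2; 1)
    (2; 1)
    (2; 2)
    (2; 2)
    (2; 2)
    (2; 3)


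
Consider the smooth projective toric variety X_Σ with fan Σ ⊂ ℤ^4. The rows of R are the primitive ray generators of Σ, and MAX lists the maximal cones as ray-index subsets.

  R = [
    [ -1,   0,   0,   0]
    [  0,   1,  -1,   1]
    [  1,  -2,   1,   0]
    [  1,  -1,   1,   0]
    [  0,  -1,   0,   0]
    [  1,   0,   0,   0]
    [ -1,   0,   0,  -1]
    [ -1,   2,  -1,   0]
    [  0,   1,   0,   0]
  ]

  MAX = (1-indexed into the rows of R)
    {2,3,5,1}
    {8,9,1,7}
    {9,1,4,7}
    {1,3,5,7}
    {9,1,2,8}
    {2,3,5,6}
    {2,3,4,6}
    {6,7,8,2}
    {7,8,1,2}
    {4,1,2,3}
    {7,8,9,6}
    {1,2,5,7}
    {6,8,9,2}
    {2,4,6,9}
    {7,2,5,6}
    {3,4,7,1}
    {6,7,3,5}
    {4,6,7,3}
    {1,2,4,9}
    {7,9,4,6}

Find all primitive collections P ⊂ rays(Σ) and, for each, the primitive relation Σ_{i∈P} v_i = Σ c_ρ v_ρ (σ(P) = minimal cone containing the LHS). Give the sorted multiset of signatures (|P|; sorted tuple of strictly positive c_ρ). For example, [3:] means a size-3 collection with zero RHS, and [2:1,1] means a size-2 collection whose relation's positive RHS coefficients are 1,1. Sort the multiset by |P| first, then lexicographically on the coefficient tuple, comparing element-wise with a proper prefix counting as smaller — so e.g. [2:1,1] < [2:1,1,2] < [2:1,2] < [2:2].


Minimal non-faces — 10 found among 9 rays, 20 max cones:

  P = {1,6}:  v_{1} + v_{6} = 0 ; sig = [2:]
  P = {3,8}:  v_{3} + v_{8} = 0 ; sig = [2:]
  P = {5,9}:  v_{5} + v_{9} = 0 ; sig = [2:]
  P = {3,9}:  v_{3} + v_{9} = v_{4} ; sig = [2:1]
  P = {4,5}:  v_{4} + v_{5} = v_{3} ; sig = [2:1]
  P = {4,8}:  v_{4} + v_{8} = v_{9} ; sig = [2:1]
  P = {5,8}:  v_{5} + v_{8} = v_{2} + v_{7} ; sig = [2:1,1]
  P = {2,4,7}:  v_{2} + v_{4} + v_{7} = 0 ; sig = [3:]
  P = {2,3,7}:  v_{2} + v_{3} + v_{7} = v_{5} ; sig = [3:1]
  P = {2,7,9}:  v_{2} + v_{7} + v_{9} = v_{8} ; sig = [3:1]

so the primitive-relation signature multiset is
    |P|=2: 7 collections, coeffs (), (), (), (1), (1), (1), (1,1)
    |P|=3: 3 collections, coeffs (), (1), (1)


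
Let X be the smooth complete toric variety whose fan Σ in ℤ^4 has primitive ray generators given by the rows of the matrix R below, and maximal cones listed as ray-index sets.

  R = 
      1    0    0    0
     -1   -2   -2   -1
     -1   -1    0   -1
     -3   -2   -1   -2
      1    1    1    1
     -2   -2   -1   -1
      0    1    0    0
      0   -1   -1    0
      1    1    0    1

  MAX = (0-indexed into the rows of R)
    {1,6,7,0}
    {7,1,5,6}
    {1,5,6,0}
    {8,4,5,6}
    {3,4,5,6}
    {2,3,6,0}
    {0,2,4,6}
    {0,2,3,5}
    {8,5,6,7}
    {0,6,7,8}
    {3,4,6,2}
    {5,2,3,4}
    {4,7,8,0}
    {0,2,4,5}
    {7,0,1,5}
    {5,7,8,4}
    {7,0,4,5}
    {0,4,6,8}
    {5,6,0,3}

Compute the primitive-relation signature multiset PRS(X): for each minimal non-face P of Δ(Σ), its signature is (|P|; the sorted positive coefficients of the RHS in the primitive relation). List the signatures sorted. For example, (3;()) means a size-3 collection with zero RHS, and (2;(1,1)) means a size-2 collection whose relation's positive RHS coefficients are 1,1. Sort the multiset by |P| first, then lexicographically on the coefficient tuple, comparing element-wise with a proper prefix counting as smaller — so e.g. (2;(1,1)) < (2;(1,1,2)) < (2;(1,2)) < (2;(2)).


Σ has 14 primitive collections:

  • {2,8}:  v_{2} + v_{8} = 0  →  sig = (2;())
  • {1,4}:  v_{1} + v_{4} = v_{7}  →  sig = (2;(1))
  • {2,7}:  v_{2} + v_{7} = v_{0} + v_{5}  →  sig = (2;(1,1))
  • {3,8}:  v_{3} + v_{8} = v_{5} + v_{6}  →  sig = (2;(1,1))
  • {3,7}:  v_{3} + v_{7} = v_{0} + 2·v_{5} + v_{6}  →  sig = (2;(1,1,2))
  • {1,8}:  v_{1} + v_{8} = v_{6} + 2·v_{7}  →  sig = (2;(1,2))
  • {1,2}:  v_{1} + v_{2} = 2·v_{0} + 2·v_{5} + v_{6}  →  sig = (2;(1,2,2))
  • {1,3}:  v_{1} + v_{3} = 2·v_{0} + 3·v_{5} + 2·v_{6}  →  sig = (2;(2,2,3))
  • {0,3,4}:  v_{0} + v_{3} + v_{4} = v_{2}  →  sig = (3;(1))
  • {0,5,8}:  v_{0} + v_{5} + v_{8} = v_{7}  →  sig = (3;(1))
  • {2,5,6}:  v_{2} + v_{5} + v_{6} = v_{3}  →  sig = (3;(1))
  • {4,6,7}:  v_{4} + v_{6} + v_{7} = v_{8}  →  sig = (3;(1))
  • {0,4,5,6}:  v_{0} + v_{4} + v_{5} + v_{6} = 0  →  sig = (4;())
  • {0,5,6,7}:  v_{0} + v_{5} + v_{6} + v_{7} = v_{1}  →  sig = (4;(1))

Sorted signature multiset PRS(X):
{ (2;()),  (2;(1)),  (2;(1,1)) ×2,  (2;(1,1,2)),  (2;(1,2)),  (2;(1,2,2)),  (2;(2,2,3)),  (3;(1)) ×4,  (4;()),  (4;(1)) }


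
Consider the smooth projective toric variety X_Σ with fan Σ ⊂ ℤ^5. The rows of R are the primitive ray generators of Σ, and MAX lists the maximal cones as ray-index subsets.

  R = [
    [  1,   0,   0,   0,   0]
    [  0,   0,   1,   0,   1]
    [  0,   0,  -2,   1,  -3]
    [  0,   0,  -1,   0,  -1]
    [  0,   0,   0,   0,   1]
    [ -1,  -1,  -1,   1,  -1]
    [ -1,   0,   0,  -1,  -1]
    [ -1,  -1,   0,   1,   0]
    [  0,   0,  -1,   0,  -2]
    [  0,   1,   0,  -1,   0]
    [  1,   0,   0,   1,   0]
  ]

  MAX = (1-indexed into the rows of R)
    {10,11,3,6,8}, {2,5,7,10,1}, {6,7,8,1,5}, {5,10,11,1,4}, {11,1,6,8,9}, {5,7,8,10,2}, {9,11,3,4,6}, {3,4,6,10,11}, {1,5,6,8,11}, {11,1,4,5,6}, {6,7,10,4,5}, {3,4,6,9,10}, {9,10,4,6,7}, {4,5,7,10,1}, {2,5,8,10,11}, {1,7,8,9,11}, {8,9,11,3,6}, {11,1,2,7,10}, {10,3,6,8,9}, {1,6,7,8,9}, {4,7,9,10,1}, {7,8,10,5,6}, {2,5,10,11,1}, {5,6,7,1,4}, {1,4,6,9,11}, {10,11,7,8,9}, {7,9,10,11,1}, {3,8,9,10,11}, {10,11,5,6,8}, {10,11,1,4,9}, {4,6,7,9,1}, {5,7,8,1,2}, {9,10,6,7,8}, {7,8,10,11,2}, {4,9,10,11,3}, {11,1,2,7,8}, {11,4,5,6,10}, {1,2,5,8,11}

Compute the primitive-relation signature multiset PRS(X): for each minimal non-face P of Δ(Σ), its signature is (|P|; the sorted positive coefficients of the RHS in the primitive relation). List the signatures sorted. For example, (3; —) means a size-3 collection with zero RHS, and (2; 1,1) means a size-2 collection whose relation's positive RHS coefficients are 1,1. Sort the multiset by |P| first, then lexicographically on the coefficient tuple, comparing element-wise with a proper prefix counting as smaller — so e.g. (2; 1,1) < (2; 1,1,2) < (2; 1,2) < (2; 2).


|primitive collections| = 15. Relations:

  P={2,4}:  v_{2} + v_{4} = 0  ⟹  sig = (2; —)
  P={2,6}:  v_{2} + v_{6} = v_{8}  ⟹  sig = (2; 1)
  P={4,8}:  v_{4} + v_{8} = v_{6}  ⟹  sig = (2; 1)
  P={5,9}:  v_{5} + v_{9} = v_{4}  ⟹  sig = (2; 1)
  P={2,9}:  v_{2} + v_{9} = v_{7} + v_{11}  ⟹  sig = (2; 1,1)
  P={1,3}:  v_{1} + v_{3} = v_{4} + v_{9} + v_{11}  ⟹  sig = (2; 1,1,1)
  P={2,3}:  v_{2} + v_{3} = v_{8} + v_{9} + v_{10} + v_{11}  ⟹  sig = (2; 1,1,1,1)
  P={3,5}:  v_{3} + v_{5} = v_{4} + v_{6} + v_{10} + v_{11}  ⟹  sig = (2; 1,1,1,1)
  P={3,7}:  v_{3} + v_{7} = v_{8} + 2·v_{9} + v_{10}  ⟹  sig = (2; 1,1,2)
  P={1,8,10}:  v_{1} + v_{8} + v_{10} = 0  ⟹  sig = (3; —)
  P={5,7,11}:  v_{5} + v_{7} + v_{11} = 0  ⟹  sig = (3; —)
  P={1,6,10}:  v_{1} + v_{6} + v_{10} = v_{4}  ⟹  sig = (3; 1)
  P={4,7,11}:  v_{4} + v_{7} + v_{11} = v_{9}  ⟹  sig = (3; 1)
  P={6,7,11}:  v_{6} + v_{7} + v_{11} = v_{8} + v_{9}  ⟹  sig = (3; 1,1)
  P={6,9,10,11}:  v_{6} + v_{9} + v_{10} + v_{11} = v_{3}  ⟹  sig = (4; 1)

Sorted signature multiset PRS(X):
    |P|=2: 9 collections, coeffs (), (1), (1), (1), (1,1), (1,1,1), (1,1,1,1), (1,1,1,1), (1,1,2)
    |P|=3: 5 collections, coeffs (), (), (1), (1), (1,1)
    |P|=4: 1 collection, coeffs (1)


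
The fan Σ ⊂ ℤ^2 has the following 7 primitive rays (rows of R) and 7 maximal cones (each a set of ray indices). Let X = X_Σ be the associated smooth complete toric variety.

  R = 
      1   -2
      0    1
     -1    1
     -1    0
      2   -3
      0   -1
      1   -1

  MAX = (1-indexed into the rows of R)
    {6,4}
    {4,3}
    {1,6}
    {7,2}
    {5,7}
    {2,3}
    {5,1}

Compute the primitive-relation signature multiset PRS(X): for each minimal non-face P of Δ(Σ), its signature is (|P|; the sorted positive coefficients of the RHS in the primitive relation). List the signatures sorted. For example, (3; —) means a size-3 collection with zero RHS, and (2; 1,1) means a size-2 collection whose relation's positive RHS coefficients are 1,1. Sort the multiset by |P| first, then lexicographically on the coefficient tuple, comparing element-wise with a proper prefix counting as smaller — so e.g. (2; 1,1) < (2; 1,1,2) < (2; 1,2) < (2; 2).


The 14 primitive collections of Σ (r=7, n=2):

  {2,6}:  v_{2} + v_{6} = 0 — sig = (2; —)
  {3,7}:  v_{3} + v_{7} = 0 — sig = (2; —)
  {1,2}:  v_{1} + v_{2} = v_{7} — sig = (2; 1)
  {1,3}:  v_{1} + v_{3} = v_{6} — sig = (2; 1)
  {1,7}:  v_{1} + v_{7} = v_{5} — sig = (2; 1)
  {2,4}:  v_{2} + v_{4} = v_{3} — sig = (2; 1)
  {3,5}:  v_{3} + v_{5} = v_{1} — sig = (2; 1)
  {3,6}:  v_{3} + v_{6} = v_{4} — sig = (2; 1)
  {4,7}:  v_{4} + v_{7} = v_{6} — sig = (2; 1)
  {6,7}:  v_{6} + v_{7} = v_{1} — sig = (2; 1)
  {4,5}:  v_{4} + v_{5} = v_{1} + v_{6} — sig = (2; 1,1)
  {1,4}:  v_{1} + v_{4} = 2·v_{6} — sig = (2; 2)
  {2,5}:  v_{2} + v_{5} = 2·v_{7} — sig = (2; 2)
  {5,6}:  v_{5} + v_{6} = 2·v_{1} — sig = (2; 2)

Sorted signature multiset PRS(X):
{ (2; —) ×2,  (2; 1) ×8,  (2; 1,1),  (2; 2) ×3 }


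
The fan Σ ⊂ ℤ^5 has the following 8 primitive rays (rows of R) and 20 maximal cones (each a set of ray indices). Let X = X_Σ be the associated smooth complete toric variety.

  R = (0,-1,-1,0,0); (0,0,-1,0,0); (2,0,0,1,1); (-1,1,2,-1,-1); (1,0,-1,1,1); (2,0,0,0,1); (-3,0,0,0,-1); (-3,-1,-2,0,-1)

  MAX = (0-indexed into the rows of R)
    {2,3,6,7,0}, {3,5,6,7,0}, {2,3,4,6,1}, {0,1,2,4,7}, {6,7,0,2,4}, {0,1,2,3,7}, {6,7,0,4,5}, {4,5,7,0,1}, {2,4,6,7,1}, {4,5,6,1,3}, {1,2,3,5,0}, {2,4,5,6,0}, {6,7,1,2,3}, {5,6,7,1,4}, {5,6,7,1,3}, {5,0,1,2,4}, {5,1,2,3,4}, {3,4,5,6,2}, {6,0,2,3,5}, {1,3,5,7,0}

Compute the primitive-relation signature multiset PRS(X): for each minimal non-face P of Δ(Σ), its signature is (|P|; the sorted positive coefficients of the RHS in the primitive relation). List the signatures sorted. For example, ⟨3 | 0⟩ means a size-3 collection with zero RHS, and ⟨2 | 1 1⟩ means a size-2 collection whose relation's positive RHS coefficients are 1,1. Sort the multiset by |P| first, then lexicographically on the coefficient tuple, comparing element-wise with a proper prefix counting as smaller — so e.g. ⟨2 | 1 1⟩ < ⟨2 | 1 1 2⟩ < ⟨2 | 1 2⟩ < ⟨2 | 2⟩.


Minimal non-faces — 5 found among 8 rays, 20 max cones:

  • {0,3,4}:  v_{0} + v_{3} + v_{4} = 0  ⇒ sig = ⟨3 | 0⟩
  • {0,1,6}:  v_{0} + v_{1} + v_{6} = v_{7}  ⇒ sig = ⟨3 | 1⟩
  • {2,5,7}:  v_{2} + v_{5} + v_{7} = v_{0} + v_{4}  ⇒ sig = ⟨3 | 1 1⟩
  • {3,4,7}:  v_{3} + v_{4} + v_{7} = v_{1} + v_{6}  ⇒ sig = ⟨3 | 1 1⟩
  • {1,2,5,6}:  v_{1} + v_{2} + v_{5} + v_{6} = v_{4}  ⇒ sig = ⟨4 | 1⟩

Signatures (|P|; sorted positive RHS coefficients), sorted:
    |P|=3: 4 collections, coeffs (), (1), (1,1), (1,1)
    |P|=4: 1 collection, coeffs (1)


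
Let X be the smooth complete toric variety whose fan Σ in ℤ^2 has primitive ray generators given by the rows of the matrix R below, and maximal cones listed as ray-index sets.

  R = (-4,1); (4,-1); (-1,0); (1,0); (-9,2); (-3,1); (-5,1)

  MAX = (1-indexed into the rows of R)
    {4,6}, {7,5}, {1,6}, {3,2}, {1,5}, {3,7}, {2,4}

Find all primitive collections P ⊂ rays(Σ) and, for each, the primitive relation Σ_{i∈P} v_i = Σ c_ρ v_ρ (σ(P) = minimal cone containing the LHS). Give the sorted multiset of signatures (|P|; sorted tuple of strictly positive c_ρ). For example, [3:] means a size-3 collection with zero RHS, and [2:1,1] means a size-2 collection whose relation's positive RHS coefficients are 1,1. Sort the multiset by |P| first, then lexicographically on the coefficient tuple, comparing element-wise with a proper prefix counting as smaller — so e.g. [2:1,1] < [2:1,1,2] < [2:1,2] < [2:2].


Δ(Σ) — 7 vertices, 14 min non-faces:

  P = {1,2}:  v_{1} + v_{2} = 0  →  sig = [2:]
  P = {3,4}:  v_{3} + v_{4} = 0  →  sig = [2:]
  P = {1,3}:  v_{1} + v_{3} = v_{7}  →  sig = [2:1]
  P = {1,4}:  v_{1} + v_{4} = v_{6}  →  sig = [2:1]
  P = {1,7}:  v_{1} + v_{7} = v_{5}  →  sig = [2:1]
  P = {2,5}:  v_{2} + v_{5} = v_{7}  →  sig = [2:1]
  P = {2,6}:  v_{2} + v_{6} = v_{4}  →  sig = [2:1]
  P = {2,7}:  v_{2} + v_{7} = v_{3}  →  sig = [2:1]
  P = {3,6}:  v_{3} + v_{6} = v_{1}  →  sig = [2:1]
  P = {4,7}:  v_{4} + v_{7} = v_{1}  →  sig = [2:1]
  P = {3,5}:  v_{3} + v_{5} = 2·v_{7}  →  sig = [2:2]
  P = {4,5}:  v_{4} + v_{5} = 2·v_{1}  →  sig = [2:2]
  P = {6,7}:  v_{6} + v_{7} = 2·v_{1}  →  sig = [2:2]
  P = {5,6}:  v_{5} + v_{6} = 3·v_{1}  →  sig = [2:3]

Signatures (|P|; sorted positive RHS coefficients), sorted:
{ [2:] ×2,  [2:1] ×8,  [2:2] ×3,  [2:3] }


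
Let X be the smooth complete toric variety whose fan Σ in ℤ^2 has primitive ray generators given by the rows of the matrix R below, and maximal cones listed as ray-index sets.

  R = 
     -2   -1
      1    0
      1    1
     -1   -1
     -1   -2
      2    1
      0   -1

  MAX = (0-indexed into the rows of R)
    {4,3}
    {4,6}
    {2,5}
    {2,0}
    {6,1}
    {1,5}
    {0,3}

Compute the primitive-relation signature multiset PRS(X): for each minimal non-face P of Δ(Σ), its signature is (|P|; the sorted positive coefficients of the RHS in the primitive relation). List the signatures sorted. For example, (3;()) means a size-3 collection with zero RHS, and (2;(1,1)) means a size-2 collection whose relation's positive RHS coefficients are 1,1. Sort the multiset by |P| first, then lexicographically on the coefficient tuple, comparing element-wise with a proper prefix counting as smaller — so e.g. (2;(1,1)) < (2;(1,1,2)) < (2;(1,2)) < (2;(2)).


14 minimal non-faces of Δ(Σ) (on 7 rays):

  P = {0,5}:  v_{0} + v_{5} = 0 ; sig = (2;())
  P = {2,3}:  v_{2} + v_{3} = 0 ; sig = (2;())
  P = {0,1}:  v_{0} + v_{1} = v_{3} ; sig = (2;(1))
  P = {1,2}:  v_{1} + v_{2} = v_{5} ; sig = (2;(1))
  P = {1,3}:  v_{1} + v_{3} = v_{6} ; sig = (2;(1))
  P = {2,4}:  v_{2} + v_{4} = v_{6} ; sig = (2;(1))
  P = {2,6}:  v_{2} + v_{6} = v_{1} ; sig = (2;(1))
  P = {3,5}:  v_{3} + v_{5} = v_{1} ; sig = (2;(1))
  P = {3,6}:  v_{3} + v_{6} = v_{4} ; sig = (2;(1))
  P = {4,5}:  v_{4} + v_{5} = v_{1} + v_{6} ; sig = (2;(1,1))
  P = {0,6}:  v_{0} + v_{6} = 2·v_{3} ; sig = (2;(2))
  P = {1,4}:  v_{1} + v_{4} = 2·v_{6} ; sig = (2;(2))
  P = {5,6}:  v_{5} + v_{6} = 2·v_{1} ; sig = (2;(2))
  P = {0,4}:  v_{0} + v_{4} = 3·v_{3} ; sig = (2;(3))

so the primitive-relation signature multiset is
    (2;())
    (2;())
    (2;(1))
    (2;(1))
    (2;(1))
    (2;(1))
    (2;(1))
    (2;(1))
    (2;(1))
    (2;(1,1))
    (2;(2))
    (2;(2))
    (2;(2))
    (2;(3))


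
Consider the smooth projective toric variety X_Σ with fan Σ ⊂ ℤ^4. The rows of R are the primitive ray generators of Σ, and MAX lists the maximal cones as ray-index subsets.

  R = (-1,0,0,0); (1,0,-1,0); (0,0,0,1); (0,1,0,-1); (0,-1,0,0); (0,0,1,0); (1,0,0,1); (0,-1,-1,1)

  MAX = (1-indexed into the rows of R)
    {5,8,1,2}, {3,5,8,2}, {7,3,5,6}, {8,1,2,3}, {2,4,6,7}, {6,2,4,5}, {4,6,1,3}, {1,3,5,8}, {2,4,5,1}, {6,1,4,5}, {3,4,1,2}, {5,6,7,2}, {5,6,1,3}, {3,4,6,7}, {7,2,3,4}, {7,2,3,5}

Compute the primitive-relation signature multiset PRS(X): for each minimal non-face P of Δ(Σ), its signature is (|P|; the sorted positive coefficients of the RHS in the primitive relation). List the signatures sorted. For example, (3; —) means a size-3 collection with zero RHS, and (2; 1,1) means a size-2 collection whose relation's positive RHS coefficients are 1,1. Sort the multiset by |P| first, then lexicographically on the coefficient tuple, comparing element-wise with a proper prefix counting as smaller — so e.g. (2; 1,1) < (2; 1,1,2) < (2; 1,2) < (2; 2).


|primitive collections| = 9. Relations:

  • {1,7}:  v_{1} + v_{7} = v_{3} ; sig = (2; 1)
  • {4,8}:  v_{4} + v_{8} = v_{1} + v_{2} ; sig = (2; 1,1)
  • {6,8}:  v_{6} + v_{8} = v_{3} + v_{5} ; sig = (2; 1,1)
  • {7,8}:  v_{7} + v_{8} = v_{2} + 2·v_{3} + v_{5} ; sig = (2; 1,1,2)
  • {1,2,6}:  v_{1} + v_{2} + v_{6} = 0 ; sig = (3; —)
  • {3,4,5}:  v_{3} + v_{4} + v_{5} = 0 ; sig = (3; —)
  • {2,3,6}:  v_{2} + v_{3} + v_{6} = v_{7} ; sig = (3; 1)
  • {4,5,7}:  v_{4} + v_{5} + v_{7} = v_{2} + v_{6} ; sig = (3; 1,1)
  • {1,2,3,5}:  v_{1} + v_{2} + v_{3} + v_{5} = v_{8} ; sig = (4; 1)

Hence PRS(X_Σ) =
[(2; 1), (2; 1,1), (2; 1,1), (2; 1,1,2), (3; —), (3; —), (3; 1), (3; 1,1), (4; 1)]


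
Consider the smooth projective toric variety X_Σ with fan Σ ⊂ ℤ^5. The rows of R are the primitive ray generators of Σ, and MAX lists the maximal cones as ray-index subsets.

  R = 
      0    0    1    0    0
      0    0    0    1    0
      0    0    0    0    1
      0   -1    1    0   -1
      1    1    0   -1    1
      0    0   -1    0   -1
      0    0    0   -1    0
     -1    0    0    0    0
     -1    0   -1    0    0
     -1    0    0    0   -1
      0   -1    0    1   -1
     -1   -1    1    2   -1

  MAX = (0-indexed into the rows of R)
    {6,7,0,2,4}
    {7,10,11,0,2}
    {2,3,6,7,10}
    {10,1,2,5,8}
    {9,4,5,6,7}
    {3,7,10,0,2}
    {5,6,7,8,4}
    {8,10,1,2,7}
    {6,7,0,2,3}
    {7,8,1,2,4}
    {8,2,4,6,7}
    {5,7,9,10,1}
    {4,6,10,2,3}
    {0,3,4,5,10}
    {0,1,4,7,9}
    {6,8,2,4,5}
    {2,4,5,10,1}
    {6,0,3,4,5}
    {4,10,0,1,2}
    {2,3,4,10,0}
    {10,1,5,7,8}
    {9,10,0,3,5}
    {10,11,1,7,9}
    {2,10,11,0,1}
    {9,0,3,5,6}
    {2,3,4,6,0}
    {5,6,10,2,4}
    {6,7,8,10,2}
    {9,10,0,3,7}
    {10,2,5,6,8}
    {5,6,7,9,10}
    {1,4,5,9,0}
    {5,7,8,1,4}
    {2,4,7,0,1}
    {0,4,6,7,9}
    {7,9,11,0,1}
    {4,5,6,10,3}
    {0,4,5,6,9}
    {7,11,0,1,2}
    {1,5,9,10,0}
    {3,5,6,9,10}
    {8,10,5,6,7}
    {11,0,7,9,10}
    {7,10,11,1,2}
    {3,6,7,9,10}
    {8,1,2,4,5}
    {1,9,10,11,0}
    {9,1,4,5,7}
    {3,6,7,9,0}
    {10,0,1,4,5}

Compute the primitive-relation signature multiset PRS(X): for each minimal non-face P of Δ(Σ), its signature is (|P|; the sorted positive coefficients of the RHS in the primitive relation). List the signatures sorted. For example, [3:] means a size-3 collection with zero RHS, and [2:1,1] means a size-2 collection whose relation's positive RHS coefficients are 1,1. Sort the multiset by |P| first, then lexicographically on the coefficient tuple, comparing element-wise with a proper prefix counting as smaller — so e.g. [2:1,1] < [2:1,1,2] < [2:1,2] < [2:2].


Minimal non-faces — 23 found among 12 rays, 50 max cones:

  {1,6}:  v_{1} + v_{6} = 0  →  sig = [2:]
  {0,8}:  v_{0} + v_{8} = v_{7}  →  sig = [2:1]
  {2,9}:  v_{2} + v_{9} = v_{7}  →  sig = [2:1]
  {1,3}:  v_{1} + v_{3} = v_{0} + v_{10}  →  sig = [2:1,1]
  {4,11}:  v_{4} + v_{11} = v_{0} + v_{1}  →  sig = [2:1,1]
  {3,8}:  v_{3} + v_{8} = v_{6} + v_{7} + v_{10}  →  sig = [2:1,1,1]
  {5,11}:  v_{5} + v_{11} = v_{1} + v_{9} + v_{10}  →  sig = [2:1,1,1]
  {6,11}:  v_{6} + v_{11} = v_{0} + v_{7} + v_{10}  →  sig = [2:1,1,1]
  {8,11}:  v_{8} + v_{11} = v_{1} + 2·v_{7} + v_{10}  →  sig = [2:1,1,2]
  {8,9}:  v_{8} + v_{9} = v_{5} + 2·v_{7}  →  sig = [2:1,2]
  {3,11}:  v_{3} + v_{11} = 2·v_{0} + v_{7} + 2·v_{10}  →  sig = [2:1,2,2]
  {0,2,5}:  v_{0} + v_{2} + v_{5} = 0  →  sig = [3:]
  {4,7,10}:  v_{4} + v_{7} + v_{10} = 0  →  sig = [3:]
  {0,5,7}:  v_{0} + v_{5} + v_{7} = v_{9}  →  sig = [3:1]
  {0,6,10}:  v_{0} + v_{6} + v_{10} = v_{3}  →  sig = [3:1]
  {2,5,7}:  v_{2} + v_{5} + v_{7} = v_{8}  →  sig = [3:1]
  {2,3,5}:  v_{2} + v_{3} + v_{5} = v_{6} + v_{10}  →  sig = [3:1,1]
  {3,4,7}:  v_{3} + v_{4} + v_{7} = v_{0} + v_{6}  →  sig = [3:1,1]
  {4,8,10}:  v_{4} + v_{8} + v_{10} = v_{2} + v_{5}  →  sig = [3:1,1]
  {4,9,10}:  v_{4} + v_{9} + v_{10} = v_{0} + v_{5}  →  sig = [3:1,1]
  {3,5,7}:  v_{3} + v_{5} + v_{7} = v_{6} + v_{9} + v_{10}  →  sig = [3:1,1,1]
  {3,4,9}:  v_{3} + v_{4} + v_{9} = 2·v_{0} + v_{5} + v_{6}  →  sig = [3:1,1,2]
  {0,1,7,10}:  v_{0} + v_{1} + v_{7} + v_{10} = v_{11}  →  sig = [4:1]

Signatures (|P|; sorted positive RHS coefficients), sorted:
{ [2:],  [2:1] ×2,  [2:1,1] ×2,  [2:1,1,1] ×3,  [2:1,1,2],  [2:1,2],  [2:1,2,2],  [3:] ×2,  [3:1] ×3,  [3:1,1] ×4,  [3:1,1,1],  [3:1,1,2],  [4:1] }


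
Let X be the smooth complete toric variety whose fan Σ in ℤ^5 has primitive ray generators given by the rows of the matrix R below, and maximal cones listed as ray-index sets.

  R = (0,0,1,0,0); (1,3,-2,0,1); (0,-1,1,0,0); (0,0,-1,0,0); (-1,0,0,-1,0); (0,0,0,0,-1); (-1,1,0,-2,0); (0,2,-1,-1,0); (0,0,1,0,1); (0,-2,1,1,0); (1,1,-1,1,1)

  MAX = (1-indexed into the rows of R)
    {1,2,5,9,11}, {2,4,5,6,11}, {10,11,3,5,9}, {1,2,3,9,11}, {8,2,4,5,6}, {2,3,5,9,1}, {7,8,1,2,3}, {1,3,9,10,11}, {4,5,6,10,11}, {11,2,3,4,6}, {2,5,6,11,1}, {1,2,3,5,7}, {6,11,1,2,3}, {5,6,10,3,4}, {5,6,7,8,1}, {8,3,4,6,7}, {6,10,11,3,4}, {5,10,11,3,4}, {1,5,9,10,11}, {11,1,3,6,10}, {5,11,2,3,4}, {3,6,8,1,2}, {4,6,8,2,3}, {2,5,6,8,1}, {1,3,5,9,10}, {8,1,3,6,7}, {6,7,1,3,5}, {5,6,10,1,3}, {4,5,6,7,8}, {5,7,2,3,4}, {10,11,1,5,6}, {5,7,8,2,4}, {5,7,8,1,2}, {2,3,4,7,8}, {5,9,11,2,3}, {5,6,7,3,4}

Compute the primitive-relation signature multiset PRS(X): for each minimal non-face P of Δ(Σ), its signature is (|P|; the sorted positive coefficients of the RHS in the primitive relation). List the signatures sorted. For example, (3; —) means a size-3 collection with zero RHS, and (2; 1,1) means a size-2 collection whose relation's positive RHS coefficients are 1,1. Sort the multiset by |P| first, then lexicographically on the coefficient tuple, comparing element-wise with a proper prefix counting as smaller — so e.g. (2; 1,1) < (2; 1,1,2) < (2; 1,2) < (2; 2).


Σ has 15 primitive collections:

  • {1,4}:  v_{1} + v_{4} = 0 — sig = (2; —)
  • {8,10}:  v_{8} + v_{10} = 0 — sig = (2; —)
  • {2,10}:  v_{2} + v_{10} = v_{11} — sig = (2; 1)
  • {6,9}:  v_{6} + v_{9} = v_{1} — sig = (2; 1)
  • {8,11}:  v_{8} + v_{11} = v_{2} — sig = (2; 1)
  • {7,10}:  v_{7} + v_{10} = v_{3} + v_{5} — sig = (2; 1,1)
  • {4,9}:  v_{4} + v_{9} = v_{3} + v_{5} + v_{11} — sig = (2; 1,1,1)
  • {7,11}:  v_{7} + v_{11} = v_{2} + v_{3} + v_{5} — sig = (2; 1,1,1)
  • {8,9}:  v_{8} + v_{9} = v_{1} + v_{2} + v_{3} + v_{5} — sig = (2; 1,1,1,1)
  • {7,9}:  v_{7} + v_{9} = v_{1} + v_{2} + 2·v_{3} + 2·v_{5} — sig = (2; 1,1,2,2)
  • {3,5,8}:  v_{3} + v_{5} + v_{8} = v_{7} — sig = (3; 1)
  • {2,6,7}:  v_{2} + v_{6} + v_{7} = 2·v_{8} — sig = (3; 2)
  • {3,5,6,11}:  v_{3} + v_{5} + v_{6} + v_{11} = 0 — sig = (4; —)
  • {1,3,5,11}:  v_{1} + v_{3} + v_{5} + v_{11} = v_{9} — sig = (4; 1)
  • {2,3,5,6}:  v_{2} + v_{3} + v_{5} + v_{6} = v_{8} — sig = (4; 1)

Sorted signature multiset PRS(X):
[(2; —), (2; —), (2; 1), (2; 1), (2; 1), (2; 1,1), (2; 1,1,1), (2; 1,1,1), (2; 1,1,1,1), (2; 1,1,2,2), (3; 1), (3; 2), (4; —), (4; 1), (4; 1)]


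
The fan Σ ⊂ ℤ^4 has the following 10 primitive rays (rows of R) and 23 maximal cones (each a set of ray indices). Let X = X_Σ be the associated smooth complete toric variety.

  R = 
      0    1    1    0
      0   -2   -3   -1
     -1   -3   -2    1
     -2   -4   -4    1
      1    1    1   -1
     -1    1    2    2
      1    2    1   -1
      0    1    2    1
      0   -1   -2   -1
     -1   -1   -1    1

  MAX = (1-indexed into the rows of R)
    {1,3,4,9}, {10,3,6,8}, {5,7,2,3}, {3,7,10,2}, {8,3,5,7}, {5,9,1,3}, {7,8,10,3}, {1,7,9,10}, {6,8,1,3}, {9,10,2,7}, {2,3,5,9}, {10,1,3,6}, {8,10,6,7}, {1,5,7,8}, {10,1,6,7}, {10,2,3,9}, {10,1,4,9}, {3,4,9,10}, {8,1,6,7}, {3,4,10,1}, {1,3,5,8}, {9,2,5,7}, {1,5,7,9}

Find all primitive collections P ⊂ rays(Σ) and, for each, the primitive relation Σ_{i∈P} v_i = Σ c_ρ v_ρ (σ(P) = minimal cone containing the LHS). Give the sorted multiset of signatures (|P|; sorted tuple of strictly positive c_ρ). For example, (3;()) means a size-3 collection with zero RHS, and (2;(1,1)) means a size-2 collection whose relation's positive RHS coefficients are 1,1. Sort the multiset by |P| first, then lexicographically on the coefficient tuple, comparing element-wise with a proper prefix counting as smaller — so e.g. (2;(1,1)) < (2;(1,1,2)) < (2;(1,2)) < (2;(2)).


|primitive collections| = 17. Relations:

  {5,10}:  v_{5} + v_{10} = 0 — sig = (2;())
  {8,9}:  v_{8} + v_{9} = 0 — sig = (2;())
  {1,2}:  v_{1} + v_{2} = v_{9} — sig = (2;(1))
  {2,6}:  v_{2} + v_{6} = v_{10} — sig = (2;(1))
  {2,8}:  v_{2} + v_{8} = v_{3} + v_{7} — sig = (2;(1,1))
  {4,7}:  v_{4} + v_{7} = v_{9} + v_{10} — sig = (2;(1,1))
  {5,6}:  v_{5} + v_{6} = v_{1} + v_{8} — sig = (2;(1,1))
  {6,9}:  v_{6} + v_{9} = v_{1} + v_{10} — sig = (2;(1,1))
  {4,5}:  v_{4} + v_{5} = v_{1} + v_{3} + v_{9} — sig = (2;(1,1,1))
  {4,8}:  v_{4} + v_{8} = v_{1} + v_{3} + v_{10} — sig = (2;(1,1,1))
  {2,4}:  v_{2} + v_{4} = v_{3} + 2·v_{9} + v_{10} — sig = (2;(1,1,2))
  {4,6}:  v_{4} + v_{6} = 2·v_{1} + v_{3} + 2·v_{10} — sig = (2;(1,2,2))
  {1,3,7}:  v_{1} + v_{3} + v_{7} = 0 — sig = (3;())
  {1,8,10}:  v_{1} + v_{8} + v_{10} = v_{6} — sig = (3;(1))
  {3,7,9}:  v_{3} + v_{7} + v_{9} = v_{2} — sig = (3;(1))
  {3,6,7}:  v_{3} + v_{6} + v_{7} = v_{8} + v_{10} — sig = (3;(1,1))
  {1,3,9,10}:  v_{1} + v_{3} + v_{9} + v_{10} = v_{4} — sig = (4;(1))

Sorted signature multiset PRS(X):
{ (2;()) ×2,  (2;(1)) ×2,  (2;(1,1)) ×4,  (2;(1,1,1)) ×2,  (2;(1,1,2)),  (2;(1,2,2)),  (3;()),  (3;(1)) ×2,  (3;(1,1)),  (4;(1)) }


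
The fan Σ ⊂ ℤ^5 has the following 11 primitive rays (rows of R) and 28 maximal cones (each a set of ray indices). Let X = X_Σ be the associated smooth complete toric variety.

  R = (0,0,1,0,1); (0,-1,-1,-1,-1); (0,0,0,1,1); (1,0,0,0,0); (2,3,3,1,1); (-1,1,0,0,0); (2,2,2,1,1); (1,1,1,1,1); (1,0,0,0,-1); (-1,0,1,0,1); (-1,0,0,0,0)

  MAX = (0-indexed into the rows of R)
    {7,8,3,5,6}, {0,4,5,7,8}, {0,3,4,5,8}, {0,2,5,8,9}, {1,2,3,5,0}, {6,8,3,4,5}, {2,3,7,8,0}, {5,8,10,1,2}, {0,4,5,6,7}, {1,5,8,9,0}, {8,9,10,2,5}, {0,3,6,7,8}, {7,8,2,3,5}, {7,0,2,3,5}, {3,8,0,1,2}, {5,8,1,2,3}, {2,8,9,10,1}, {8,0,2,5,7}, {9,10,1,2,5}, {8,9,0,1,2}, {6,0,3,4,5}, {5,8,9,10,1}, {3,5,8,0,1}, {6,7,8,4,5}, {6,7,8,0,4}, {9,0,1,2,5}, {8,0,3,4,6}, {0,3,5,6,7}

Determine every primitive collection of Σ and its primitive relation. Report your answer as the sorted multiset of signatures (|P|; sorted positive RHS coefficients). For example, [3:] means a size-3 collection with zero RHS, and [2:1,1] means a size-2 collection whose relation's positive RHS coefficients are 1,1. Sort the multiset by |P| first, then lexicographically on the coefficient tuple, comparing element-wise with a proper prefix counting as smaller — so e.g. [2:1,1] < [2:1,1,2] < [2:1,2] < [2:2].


Δ(Σ) — 11 vertices, 20 min non-faces:

  P = {3,10}:  v_{3} + v_{10} = 0  so sig = [2:]
  P = {0,10}:  v_{0} + v_{10} = v_{9}  so sig = [2:1]
  P = {1,7}:  v_{1} + v_{7} = v_{3}  so sig = [2:1]
  P = {3,9}:  v_{3} + v_{9} = v_{0}  so sig = [2:1]
  P = {6,10}:  v_{6} + v_{10} = v_{0} + v_{5} + v_{7} + v_{8}  so sig = [2:1,1,1,1]
  P = {7,10}:  v_{7} + v_{10} = v_{0} + v_{2} + v_{5} + v_{8}  so sig = [2:1,1,1,1]
  P = {1,6}:  v_{1} + v_{6} = v_{0} + 2·v_{3} + v_{5} + v_{8}  so sig = [2:1,1,1,2]
  P = {2,4}:  v_{2} + v_{4} = v_{0} + v_{5} + 2·v_{7} + v_{8}  so sig = [2:1,1,1,2]
  P = {6,9}:  v_{6} + v_{9} = 2·v_{0} + v_{5} + v_{7} + v_{8}  so sig = [2:1,1,1,2]
  P = {7,9}:  v_{7} + v_{9} = 2·v_{0} + v_{2} + v_{5} + v_{8}  so sig = [2:1,1,1,2]
  P = {4,10}:  v_{4} + v_{10} = 2·v_{0} + 2·v_{5} + v_{7} + 2·v_{8}  so sig = [2:1,2,2,2]
  P = {4,9}:  v_{4} + v_{9} = 3·v_{0} + 2·v_{5} + v_{7} + 2·v_{8}  so sig = [2:1,2,2,3]
  P = {2,6}:  v_{2} + v_{6} = 2·v_{7}  so sig = [2:2]
  P = {1,4}:  v_{1} + v_{4} = 2·v_{0} + 2·v_{3} + 2·v_{5} + 2·v_{8}  so sig = [2:2,2,2,2]
  P = {3,4,7}:  v_{3} + v_{4} + v_{7} = 2·v_{6}  so sig = [3:2]
  P = {0,5,6,8}:  v_{0} + v_{5} + v_{6} + v_{8} = v_{4}  so sig = [4:1]
  P = {0,1,2,5,8}:  v_{0} + v_{1} + v_{2} + v_{5} + v_{8} = 0  so sig = [5:]
  P = {0,2,3,5,8}:  v_{0} + v_{2} + v_{3} + v_{5} + v_{8} = v_{7}  so sig = [5:1]
  P = {0,3,5,7,8}:  v_{0} + v_{3} + v_{5} + v_{7} + v_{8} = v_{6}  so sig = [5:1]
  P = {1,2,5,8,9}:  v_{1} + v_{2} + v_{5} + v_{8} + v_{9} = v_{10}  so sig = [5:1]

Signatures (|P|; sorted positive RHS coefficients), sorted:
    [2:]
    [2:1]
    [2:1]
    [2:1]
    [2:1,1,1,1]
    [2:1,1,1,1]
    [2:1,1,1,2]
    [2:1,1,1,2]
    [2:1,1,1,2]
    [2:1,1,1,2]
    [2:1,2,2,2]
    [2:1,2,2,3]
    [2:2]
    [2:2,2,2,2]
    [3:2]
    [4:1]
    [5:]
    [5:1]
    [5:1]
    [5:1]


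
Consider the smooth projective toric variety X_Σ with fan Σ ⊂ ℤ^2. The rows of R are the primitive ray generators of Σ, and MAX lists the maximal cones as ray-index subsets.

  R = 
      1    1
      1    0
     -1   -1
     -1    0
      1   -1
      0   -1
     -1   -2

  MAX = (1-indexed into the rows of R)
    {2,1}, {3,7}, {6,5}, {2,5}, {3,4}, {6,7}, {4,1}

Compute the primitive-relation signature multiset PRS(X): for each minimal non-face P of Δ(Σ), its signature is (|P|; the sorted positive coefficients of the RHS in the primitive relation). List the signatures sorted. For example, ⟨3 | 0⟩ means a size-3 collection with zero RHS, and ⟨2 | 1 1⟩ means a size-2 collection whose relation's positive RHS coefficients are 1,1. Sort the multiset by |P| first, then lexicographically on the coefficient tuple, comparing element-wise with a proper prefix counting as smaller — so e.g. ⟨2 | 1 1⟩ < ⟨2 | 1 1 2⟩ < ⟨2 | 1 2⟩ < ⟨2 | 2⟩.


The 14 primitive collections of Σ (r=7, n=2):

  • {1,3}:  v_{1} + v_{3} = 0 ; sig = ⟨2 | 0⟩
  • {2,4}:  v_{2} + v_{4} = 0 ; sig = ⟨2 | 0⟩
  • {1,6}:  v_{1} + v_{6} = v_{2} ; sig = ⟨2 | 1⟩
  • {1,7}:  v_{1} + v_{7} = v_{6} ; sig = ⟨2 | 1⟩
  • {2,3}:  v_{2} + v_{3} = v_{6} ; sig = ⟨2 | 1⟩
  • {2,6}:  v_{2} + v_{6} = v_{5} ; sig = ⟨2 | 1⟩
  • {3,6}:  v_{3} + v_{6} = v_{7} ; sig = ⟨2 | 1⟩
  • {4,5}:  v_{4} + v_{5} = v_{6} ; sig = ⟨2 | 1⟩
  • {4,6}:  v_{4} + v_{6} = v_{3} ; sig = ⟨2 | 1⟩
  • {1,5}:  v_{1} + v_{5} = 2·v_{2} ; sig = ⟨2 | 2⟩
  • {2,7}:  v_{2} + v_{7} = 2·v_{6} ; sig = ⟨2 | 2⟩
  • {3,5}:  v_{3} + v_{5} = 2·v_{6} ; sig = ⟨2 | 2⟩
  • {4,7}:  v_{4} + v_{7} = 2·v_{3} ; sig = ⟨2 | 2⟩
  • {5,7}:  v_{5} + v_{7} = 3·v_{6} ; sig = ⟨2 | 3⟩

Sorted signature multiset PRS(X):
    |P|=2: 14 collections, coeffs (), (), (1), (1), (1), (1), (1), (1), (1), (2), (2), (2), (2), (3)


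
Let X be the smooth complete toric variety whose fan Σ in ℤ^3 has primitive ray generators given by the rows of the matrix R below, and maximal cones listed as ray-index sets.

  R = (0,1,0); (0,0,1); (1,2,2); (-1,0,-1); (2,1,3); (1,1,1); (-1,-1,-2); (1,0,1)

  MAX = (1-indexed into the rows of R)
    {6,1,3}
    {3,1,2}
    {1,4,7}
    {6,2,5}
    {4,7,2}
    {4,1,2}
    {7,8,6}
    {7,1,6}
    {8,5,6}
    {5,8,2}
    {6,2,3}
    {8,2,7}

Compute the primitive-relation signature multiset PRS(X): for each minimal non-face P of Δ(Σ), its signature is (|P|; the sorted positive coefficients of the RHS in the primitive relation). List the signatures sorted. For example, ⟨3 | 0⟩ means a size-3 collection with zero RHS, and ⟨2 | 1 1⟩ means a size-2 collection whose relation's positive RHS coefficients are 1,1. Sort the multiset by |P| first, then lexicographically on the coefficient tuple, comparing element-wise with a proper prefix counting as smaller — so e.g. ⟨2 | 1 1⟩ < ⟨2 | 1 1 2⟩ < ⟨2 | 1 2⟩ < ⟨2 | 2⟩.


|primitive collections| = 14. Relations:

  {4,8}:  v_{4} + v_{8} = 0 ; sig = ⟨2 | 0⟩
  {1,8}:  v_{1} + v_{8} = v_{6} ; sig = ⟨2 | 1⟩
  {3,7}:  v_{3} + v_{7} = v_{1} ; sig = ⟨2 | 1⟩
  {4,6}:  v_{4} + v_{6} = v_{1} ; sig = ⟨2 | 1⟩
  {5,7}:  v_{5} + v_{7} = v_{8} ; sig = ⟨2 | 1⟩
  {4,5}:  v_{4} + v_{5} = v_{2} + v_{6} ; sig = ⟨2 | 1 1⟩
  {1,5}:  v_{1} + v_{5} = v_{2} + 2·v_{6} ; sig = ⟨2 | 1 2⟩
  {3,4}:  v_{3} + v_{4} = 2·v_{1} + v_{2} ; sig = ⟨2 | 1 2⟩
  {3,8}:  v_{3} + v_{8} = v_{2} + 2·v_{6} ; sig = ⟨2 | 1 2⟩
  {3,5}:  v_{3} + v_{5} = 2·v_{2} + 3·v_{6} ; sig = ⟨2 | 2 3⟩
  {2,6,7}:  v_{2} + v_{6} + v_{7} = 0 ; sig = ⟨3 | 0⟩
  {1,2,6}:  v_{1} + v_{2} + v_{6} = v_{3} ; sig = ⟨3 | 1⟩
  {1,2,7}:  v_{1} + v_{2} + v_{7} = v_{4} ; sig = ⟨3 | 1⟩
  {2,6,8}:  v_{2} + v_{6} + v_{8} = v_{5} ; sig = ⟨3 | 1⟩

so the primitive-relation signature multiset is
    ⟨2 | 0⟩
    ⟨2 | 1⟩
    ⟨2 | 1⟩
    ⟨2 | 1⟩
    ⟨2 | 1⟩
    ⟨2 | 1 1⟩
    ⟨2 | 1 2⟩
    ⟨2 | 1 2⟩
    ⟨2 | 1 2⟩
    ⟨2 | 2 3⟩
    ⟨3 | 0⟩
    ⟨3 | 1⟩
    ⟨3 | 1⟩
    ⟨3 | 1⟩


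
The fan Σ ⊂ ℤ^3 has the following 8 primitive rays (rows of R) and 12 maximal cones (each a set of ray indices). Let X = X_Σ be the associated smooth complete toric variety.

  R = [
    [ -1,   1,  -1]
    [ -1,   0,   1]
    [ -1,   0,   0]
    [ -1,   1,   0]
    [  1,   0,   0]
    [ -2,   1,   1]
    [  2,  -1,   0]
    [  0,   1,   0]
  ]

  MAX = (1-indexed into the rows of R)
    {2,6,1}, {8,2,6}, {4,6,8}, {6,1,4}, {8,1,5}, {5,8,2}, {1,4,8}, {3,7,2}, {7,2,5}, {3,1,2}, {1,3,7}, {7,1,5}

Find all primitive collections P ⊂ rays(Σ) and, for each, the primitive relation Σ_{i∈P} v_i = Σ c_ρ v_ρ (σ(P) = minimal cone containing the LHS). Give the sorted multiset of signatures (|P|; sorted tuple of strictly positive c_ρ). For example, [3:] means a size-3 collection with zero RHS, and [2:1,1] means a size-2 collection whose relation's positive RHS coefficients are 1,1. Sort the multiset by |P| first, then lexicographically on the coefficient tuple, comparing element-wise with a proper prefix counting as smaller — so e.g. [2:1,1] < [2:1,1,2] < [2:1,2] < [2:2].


14 minimal non-faces of Δ(Σ) (on 8 rays):

  • {3,5}:  v_{3} + v_{5} = 0  →  sig = [2:]
  • {2,4}:  v_{2} + v_{4} = v_{6}  →  sig = [2:1]
  • {3,8}:  v_{3} + v_{8} = v_{4}  →  sig = [2:1]
  • {4,5}:  v_{4} + v_{5} = v_{8}  →  sig = [2:1]
  • {4,7}:  v_{4} + v_{7} = v_{5}  →  sig = [2:1]
  • {3,4}:  v_{3} + v_{4} = v_{1} + v_{2}  →  sig = [2:1,1]
  • {5,6}:  v_{5} + v_{6} = v_{2} + v_{8}  →  sig = [2:1,1]
  • {6,7}:  v_{6} + v_{7} = v_{2} + v_{5}  →  sig = [2:1,1]
  • {3,6}:  v_{3} + v_{6} = v_{1} + 2·v_{2}  →  sig = [2:1,2]
  • {7,8}:  v_{7} + v_{8} = 2·v_{5}  →  sig = [2:2]
  • {1,2,7}:  v_{1} + v_{2} + v_{7} = 0  →  sig = [3:]
  • {1,2,5}:  v_{1} + v_{2} + v_{5} = v_{4}  →  sig = [3:1]
  • {1,2,8}:  v_{1} + v_{2} + v_{8} = 2·v_{4}  →  sig = [3:2]
  • {1,6,8}:  v_{1} + v_{6} + v_{8} = 3·v_{4}  →  sig = [3:3]

Hence PRS(X_Σ) =
{ [2:],  [2:1] ×4,  [2:1,1] ×3,  [2:1,2],  [2:2],  [3:],  [3:1],  [3:2],  [3:3] }
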